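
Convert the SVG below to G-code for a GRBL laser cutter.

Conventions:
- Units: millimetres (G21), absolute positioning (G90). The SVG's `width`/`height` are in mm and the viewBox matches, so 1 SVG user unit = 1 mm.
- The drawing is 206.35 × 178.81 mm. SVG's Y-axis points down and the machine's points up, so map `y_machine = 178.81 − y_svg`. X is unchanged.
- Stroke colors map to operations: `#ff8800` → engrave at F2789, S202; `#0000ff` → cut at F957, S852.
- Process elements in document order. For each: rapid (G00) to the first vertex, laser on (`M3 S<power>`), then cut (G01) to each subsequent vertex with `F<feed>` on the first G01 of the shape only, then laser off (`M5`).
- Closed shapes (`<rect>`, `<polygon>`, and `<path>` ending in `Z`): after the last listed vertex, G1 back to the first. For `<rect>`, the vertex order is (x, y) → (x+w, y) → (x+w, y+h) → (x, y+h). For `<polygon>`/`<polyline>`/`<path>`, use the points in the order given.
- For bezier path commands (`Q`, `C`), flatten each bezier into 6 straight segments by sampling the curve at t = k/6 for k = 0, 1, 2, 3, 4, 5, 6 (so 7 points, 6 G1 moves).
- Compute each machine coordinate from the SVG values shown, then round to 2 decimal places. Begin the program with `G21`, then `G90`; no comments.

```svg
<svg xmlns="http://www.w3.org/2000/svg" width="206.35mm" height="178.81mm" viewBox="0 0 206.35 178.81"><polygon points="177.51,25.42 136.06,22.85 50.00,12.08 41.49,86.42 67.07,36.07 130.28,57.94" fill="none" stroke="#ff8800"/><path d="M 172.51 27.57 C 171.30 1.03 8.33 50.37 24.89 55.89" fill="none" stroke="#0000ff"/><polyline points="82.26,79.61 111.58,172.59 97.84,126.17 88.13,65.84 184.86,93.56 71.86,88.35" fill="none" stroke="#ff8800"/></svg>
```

G21
G90
G00 X177.51 Y153.39
M3 S202
G01 X136.06 Y155.96 F2789
G01 X50.00 Y166.73
G01 X41.49 Y92.39
G01 X67.07 Y142.74
G01 X130.28 Y120.87
G01 X177.51 Y153.39
M5
G00 X172.51 Y151.24
M3 S852
G01 X160.01 Y158.74 F957
G01 X130.02 Y156.92
G01 X92.04 Y149.10
G01 X55.53 Y138.61
G01 X29.99 Y128.78
G01 X24.89 Y122.92
M5
G00 X82.26 Y99.20
M3 S202
G01 X111.58 Y6.22 F2789
G01 X97.84 Y52.64
G01 X88.13 Y112.97
G01 X184.86 Y85.25
G01 X71.86 Y90.46
M5

viewBox `0 0 206.35 178.81` with mm width/height → 1 unit = 1 mm. Flip: y_m = 178.81 − y_svg.

**Shape 1** — `<polygon>` closed polygon, stroke `#ff8800` → engrave (S202, F2789). Machine vertices: (177.51,153.39) → (136.06,155.96) → (50.00,166.73) → (41.49,92.39) → (67.07,142.74) → (130.28,120.87) → (177.51,153.39). Closed: final G1 returns to the first vertex.

**Shape 2** — `<path>` cubic bezier, stroke `#0000ff` → cut (S852, F957). Control points (SVG): P0=(172.51,27.57), P1=(171.30,1.03), P2=(8.33,50.37), P3=(24.89,55.89); sampled at t=k/6. Machine vertices: (172.51,151.24) → (160.01,158.74) → (130.02,156.92) → (92.04,149.10) → (55.53,138.61) → (29.99,128.78) → (24.89,122.92). Open path.

**Shape 3** — `<polyline>` open polyline, stroke `#ff8800` → engrave (S202, F2789). Machine vertices: (82.26,99.20) → (111.58,6.22) → (97.84,52.64) → (88.13,112.97) → (184.86,85.25) → (71.86,90.46). Open path.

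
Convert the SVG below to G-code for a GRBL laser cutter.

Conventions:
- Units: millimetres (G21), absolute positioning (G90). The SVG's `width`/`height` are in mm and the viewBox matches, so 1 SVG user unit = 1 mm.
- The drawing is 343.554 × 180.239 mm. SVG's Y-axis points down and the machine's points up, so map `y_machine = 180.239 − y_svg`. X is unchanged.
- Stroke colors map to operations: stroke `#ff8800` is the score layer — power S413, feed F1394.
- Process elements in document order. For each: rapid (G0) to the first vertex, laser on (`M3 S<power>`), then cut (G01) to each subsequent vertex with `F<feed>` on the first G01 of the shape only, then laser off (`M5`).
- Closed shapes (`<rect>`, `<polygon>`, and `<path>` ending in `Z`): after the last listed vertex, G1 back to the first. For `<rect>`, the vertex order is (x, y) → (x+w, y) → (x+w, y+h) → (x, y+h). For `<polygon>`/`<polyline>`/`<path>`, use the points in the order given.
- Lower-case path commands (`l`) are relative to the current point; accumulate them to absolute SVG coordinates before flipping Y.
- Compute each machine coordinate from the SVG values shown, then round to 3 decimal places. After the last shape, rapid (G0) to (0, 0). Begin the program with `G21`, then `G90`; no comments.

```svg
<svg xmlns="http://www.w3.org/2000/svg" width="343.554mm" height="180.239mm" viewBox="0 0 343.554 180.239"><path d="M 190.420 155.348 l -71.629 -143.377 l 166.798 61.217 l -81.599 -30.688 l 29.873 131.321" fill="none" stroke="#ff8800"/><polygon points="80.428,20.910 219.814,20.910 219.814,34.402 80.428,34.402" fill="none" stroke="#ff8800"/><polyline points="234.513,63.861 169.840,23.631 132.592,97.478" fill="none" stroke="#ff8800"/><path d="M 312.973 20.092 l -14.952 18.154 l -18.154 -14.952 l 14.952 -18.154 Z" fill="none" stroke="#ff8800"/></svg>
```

Since the viewBox matches the mm dimensions, user units are millimetres directly. The only transform is the Y-flip y_m = 180.239 − y_svg.

Shape 1 is a open polyline drawn with `<path>`. Its stroke #ff8800 means score at S413, F1394. After flipping Y the toolpath is (190.420,24.891) → (118.791,168.268) → (285.589,107.051) → (203.990,137.739) → (233.863,6.418).

Shape 2 is a rectangle drawn with `<polygon>`. Its stroke #ff8800 means score at S413, F1394. After flipping Y the toolpath is (80.428,159.329) → (219.814,159.329) → (219.814,145.837) → (80.428,145.837) → (80.428,159.329), returning to the start.

Shape 3 is a open polyline drawn with `<polyline>`. Its stroke #ff8800 means score at S413, F1394. After flipping Y the toolpath is (234.513,116.378) → (169.840,156.608) → (132.592,82.761).

Shape 4 is a regular polygon drawn with `<path>`. Its stroke #ff8800 means score at S413, F1394. After flipping Y the toolpath is (312.973,160.147) → (298.021,141.993) → (279.867,156.945) → (294.819,175.099) → (312.973,160.147), returning to the start.

G21
G90
G0 X190.420 Y24.891
M3 S413
G01 X118.791 Y168.268 F1394
G01 X285.589 Y107.051
G01 X203.990 Y137.739
G01 X233.863 Y6.418
M5
G0 X80.428 Y159.329
M3 S413
G01 X219.814 Y159.329 F1394
G01 X219.814 Y145.837
G01 X80.428 Y145.837
G01 X80.428 Y159.329
M5
G0 X234.513 Y116.378
M3 S413
G01 X169.840 Y156.608 F1394
G01 X132.592 Y82.761
M5
G0 X312.973 Y160.147
M3 S413
G01 X298.021 Y141.993 F1394
G01 X279.867 Y156.945
G01 X294.819 Y175.099
G01 X312.973 Y160.147
M5
G0 X0.000 Y0.000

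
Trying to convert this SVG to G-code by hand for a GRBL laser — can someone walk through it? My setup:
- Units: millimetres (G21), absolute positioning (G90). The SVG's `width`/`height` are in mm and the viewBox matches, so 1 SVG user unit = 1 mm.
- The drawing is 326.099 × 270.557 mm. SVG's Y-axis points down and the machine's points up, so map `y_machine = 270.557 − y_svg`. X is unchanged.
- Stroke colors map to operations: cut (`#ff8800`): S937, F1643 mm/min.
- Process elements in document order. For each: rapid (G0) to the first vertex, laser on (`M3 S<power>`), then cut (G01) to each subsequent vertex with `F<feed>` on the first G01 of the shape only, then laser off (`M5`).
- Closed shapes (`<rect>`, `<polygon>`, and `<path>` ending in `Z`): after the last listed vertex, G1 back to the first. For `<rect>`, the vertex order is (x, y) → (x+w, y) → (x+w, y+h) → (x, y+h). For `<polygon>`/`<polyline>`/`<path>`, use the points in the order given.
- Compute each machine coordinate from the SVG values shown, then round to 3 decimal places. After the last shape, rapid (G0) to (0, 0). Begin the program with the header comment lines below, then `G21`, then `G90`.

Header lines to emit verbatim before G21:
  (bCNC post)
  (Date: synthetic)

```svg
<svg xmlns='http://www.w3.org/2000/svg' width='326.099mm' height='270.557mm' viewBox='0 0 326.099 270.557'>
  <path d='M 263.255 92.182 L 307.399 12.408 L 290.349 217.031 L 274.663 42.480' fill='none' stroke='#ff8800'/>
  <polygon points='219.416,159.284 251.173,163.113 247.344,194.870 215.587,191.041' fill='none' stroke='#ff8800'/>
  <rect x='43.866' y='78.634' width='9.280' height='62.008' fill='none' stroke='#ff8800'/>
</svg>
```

(bCNC post)
(Date: synthetic)
G21
G90
G0 X263.255 Y178.375
M3 S937
G01 X307.399 Y258.149 F1643
G01 X290.349 Y53.526
G01 X274.663 Y228.077
M5
G0 X219.416 Y111.273
M3 S937
G01 X251.173 Y107.444 F1643
G01 X247.344 Y75.687
G01 X215.587 Y79.516
G01 X219.416 Y111.273
M5
G0 X43.866 Y191.923
M3 S937
G01 X53.146 Y191.923 F1643
G01 X53.146 Y129.915
G01 X43.866 Y129.915
G01 X43.866 Y191.923
M5
G0 X0.000 Y0.000

viewBox `0 0 326.099 270.557` with mm width/height → 1 unit = 1 mm. Flip: y_m = 270.557 − y_svg.

**Shape 1** — `<path>` open polyline, stroke `#ff8800` → cut (S937, F1643). Machine vertices: (263.255,178.375) → (307.399,258.149) → (290.349,53.526) → (274.663,228.077). Open path.

**Shape 2** — `<polygon>` regular polygon, stroke `#ff8800` → cut (S937, F1643). Machine vertices: (219.416,111.273) → (251.173,107.444) → (247.344,75.687) → (215.587,79.516) → (219.416,111.273). Closed: final G1 returns to the first vertex.

**Shape 3** — `<rect>` rectangle, stroke `#ff8800` → cut (S937, F1643). Machine vertices: (43.866,191.923) → (53.146,191.923) → (53.146,129.915) → (43.866,129.915) → (43.866,191.923). Closed: final G1 returns to the first vertex.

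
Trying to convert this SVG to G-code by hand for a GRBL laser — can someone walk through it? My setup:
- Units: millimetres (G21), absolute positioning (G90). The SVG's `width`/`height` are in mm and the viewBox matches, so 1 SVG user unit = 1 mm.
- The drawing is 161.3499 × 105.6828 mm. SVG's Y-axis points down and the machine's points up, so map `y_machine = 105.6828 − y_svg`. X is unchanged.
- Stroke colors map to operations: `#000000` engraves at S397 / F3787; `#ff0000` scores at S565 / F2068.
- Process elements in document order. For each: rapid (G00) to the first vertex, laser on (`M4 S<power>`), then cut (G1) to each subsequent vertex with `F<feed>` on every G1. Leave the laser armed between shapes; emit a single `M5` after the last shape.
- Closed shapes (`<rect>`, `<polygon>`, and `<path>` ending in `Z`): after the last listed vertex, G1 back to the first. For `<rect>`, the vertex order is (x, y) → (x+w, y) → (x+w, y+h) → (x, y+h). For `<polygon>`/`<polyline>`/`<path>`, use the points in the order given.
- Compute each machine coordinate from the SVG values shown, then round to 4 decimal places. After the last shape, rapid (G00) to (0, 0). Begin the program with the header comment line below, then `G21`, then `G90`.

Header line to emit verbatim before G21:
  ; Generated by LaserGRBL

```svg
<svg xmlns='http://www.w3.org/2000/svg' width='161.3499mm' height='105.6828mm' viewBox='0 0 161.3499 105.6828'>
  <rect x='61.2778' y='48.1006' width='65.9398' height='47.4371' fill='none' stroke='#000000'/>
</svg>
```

1 u = 1 mm; y_m = 105.6828 − y.

[1] `<rect>` rectangle, #000000→engrave S397 F3787: (61.2778,57.5822) → (127.2176,57.5822) → (127.2176,10.1451) → (61.2778,10.1451) → (61.2778,57.5822) (closed)

; Generated by LaserGRBL
G21
G90
G00 X61.2778 Y57.5822
M4 S397
G1 X127.2176 Y57.5822 F3787
G1 X127.2176 Y10.1451 F3787
G1 X61.2778 Y10.1451 F3787
G1 X61.2778 Y57.5822 F3787
M5
G00 X0.0000 Y0.0000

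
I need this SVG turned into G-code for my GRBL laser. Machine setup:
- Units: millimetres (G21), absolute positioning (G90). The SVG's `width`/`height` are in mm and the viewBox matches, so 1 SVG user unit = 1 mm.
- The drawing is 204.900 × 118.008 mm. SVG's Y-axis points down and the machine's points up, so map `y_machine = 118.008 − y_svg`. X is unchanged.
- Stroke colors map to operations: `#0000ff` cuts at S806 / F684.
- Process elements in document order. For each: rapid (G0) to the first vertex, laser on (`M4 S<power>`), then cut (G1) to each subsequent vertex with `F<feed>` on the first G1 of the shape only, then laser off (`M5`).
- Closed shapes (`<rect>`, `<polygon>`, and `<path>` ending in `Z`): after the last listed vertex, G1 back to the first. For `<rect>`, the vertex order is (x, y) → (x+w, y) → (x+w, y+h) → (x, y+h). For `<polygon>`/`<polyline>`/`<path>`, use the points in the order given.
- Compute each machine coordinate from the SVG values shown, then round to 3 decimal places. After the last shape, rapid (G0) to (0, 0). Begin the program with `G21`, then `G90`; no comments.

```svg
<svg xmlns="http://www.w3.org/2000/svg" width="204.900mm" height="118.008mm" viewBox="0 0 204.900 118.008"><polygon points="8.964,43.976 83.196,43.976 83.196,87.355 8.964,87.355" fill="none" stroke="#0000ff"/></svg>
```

viewBox `0 0 204.900 118.008` with mm width/height → 1 unit = 1 mm. Flip: y_m = 118.008 − y_svg.

**Shape 1** — `<polygon>` rectangle, stroke `#0000ff` → cut (S806, F684). Machine vertices: (8.964,74.032) → (83.196,74.032) → (83.196,30.653) → (8.964,30.653) → (8.964,74.032). Closed: final G1 returns to the first vertex.

G21
G90
G0 X8.964 Y74.032
M4 S806
G1 X83.196 Y74.032 F684
G1 X83.196 Y30.653
G1 X8.964 Y30.653
G1 X8.964 Y74.032
M5
G0 X0.000 Y0.000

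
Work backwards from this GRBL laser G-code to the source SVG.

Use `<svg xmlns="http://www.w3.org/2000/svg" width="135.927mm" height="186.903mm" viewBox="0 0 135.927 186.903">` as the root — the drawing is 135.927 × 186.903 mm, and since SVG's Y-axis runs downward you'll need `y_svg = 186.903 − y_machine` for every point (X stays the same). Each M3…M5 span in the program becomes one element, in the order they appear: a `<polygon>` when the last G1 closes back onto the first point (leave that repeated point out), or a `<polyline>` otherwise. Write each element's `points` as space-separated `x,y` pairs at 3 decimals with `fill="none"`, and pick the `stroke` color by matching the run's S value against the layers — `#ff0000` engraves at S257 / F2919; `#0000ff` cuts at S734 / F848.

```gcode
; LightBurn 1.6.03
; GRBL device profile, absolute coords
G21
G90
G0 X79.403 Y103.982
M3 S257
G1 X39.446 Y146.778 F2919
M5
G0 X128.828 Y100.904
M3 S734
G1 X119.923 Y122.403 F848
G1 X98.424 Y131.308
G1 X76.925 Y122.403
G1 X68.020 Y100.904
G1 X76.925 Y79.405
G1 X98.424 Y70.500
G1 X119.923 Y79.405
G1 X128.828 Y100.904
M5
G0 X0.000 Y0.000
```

y_svg = 186.903 − y_m.

[1] S257→`#ff0000` (engrave); open run; points: 79.403,82.921 39.446,40.125

[2] S734→`#0000ff` (cut); closed run; points: 128.828,85.999 119.923,64.500 98.424,55.595 76.925,64.500 68.020,85.999 76.925,107.498 98.424,116.403 119.923,107.498

<svg xmlns="http://www.w3.org/2000/svg" width="135.927mm" height="186.903mm" viewBox="0 0 135.927 186.903">
  <polyline points="79.403,82.921 39.446,40.125" fill="none" stroke="#ff0000"/>
  <polygon points="128.828,85.999 119.923,64.500 98.424,55.595 76.925,64.500 68.020,85.999 76.925,107.498 98.424,116.403 119.923,107.498" fill="none" stroke="#0000ff"/>
</svg>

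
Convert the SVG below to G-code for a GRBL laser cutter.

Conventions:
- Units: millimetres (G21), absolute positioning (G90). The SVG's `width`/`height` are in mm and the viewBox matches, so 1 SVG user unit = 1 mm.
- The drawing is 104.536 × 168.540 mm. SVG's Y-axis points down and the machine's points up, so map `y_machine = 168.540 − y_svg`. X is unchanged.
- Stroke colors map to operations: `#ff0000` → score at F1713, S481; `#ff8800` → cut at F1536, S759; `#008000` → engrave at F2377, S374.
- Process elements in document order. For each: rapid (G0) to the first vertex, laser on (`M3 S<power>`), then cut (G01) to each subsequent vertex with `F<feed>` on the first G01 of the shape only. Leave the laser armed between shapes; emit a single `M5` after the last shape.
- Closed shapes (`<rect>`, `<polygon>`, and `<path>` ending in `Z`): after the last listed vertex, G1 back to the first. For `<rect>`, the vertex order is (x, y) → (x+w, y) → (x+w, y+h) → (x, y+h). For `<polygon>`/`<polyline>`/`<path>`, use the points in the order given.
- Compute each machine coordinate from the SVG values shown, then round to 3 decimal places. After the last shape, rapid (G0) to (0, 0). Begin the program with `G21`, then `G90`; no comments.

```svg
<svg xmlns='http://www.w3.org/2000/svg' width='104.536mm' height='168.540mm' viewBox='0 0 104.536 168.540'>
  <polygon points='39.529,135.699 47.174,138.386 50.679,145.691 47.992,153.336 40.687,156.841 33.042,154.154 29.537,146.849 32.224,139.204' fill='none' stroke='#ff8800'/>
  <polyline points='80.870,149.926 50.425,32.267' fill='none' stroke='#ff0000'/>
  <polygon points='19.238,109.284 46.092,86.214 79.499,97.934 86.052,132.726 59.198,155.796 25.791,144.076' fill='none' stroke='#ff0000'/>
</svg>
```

G21
G90
G0 X39.529 Y32.841
M3 S759
G01 X47.174 Y30.154 F1536
G01 X50.679 Y22.849
G01 X47.992 Y15.204
G01 X40.687 Y11.699
G01 X33.042 Y14.386
G01 X29.537 Y21.691
G01 X32.224 Y29.336
G01 X39.529 Y32.841
G0 X80.870 Y18.614
M3 S481
G01 X50.425 Y136.273 F1713
G0 X19.238 Y59.256
M3 S481
G01 X46.092 Y82.326 F1713
G01 X79.499 Y70.606
G01 X86.052 Y35.814
G01 X59.198 Y12.744
G01 X25.791 Y24.464
G01 X19.238 Y59.256
M5
G0 X0.000 Y0.000

Since the viewBox matches the mm dimensions, user units are millimetres directly. The only transform is the Y-flip y_m = 168.540 − y_svg.

Shape 1 is a regular polygon drawn with `<polygon>`. Its stroke #ff8800 means cut at S759, F1536. After flipping Y the toolpath is (39.529,32.841) → (47.174,30.154) → (50.679,22.849) → (47.992,15.204) → (40.687,11.699) → (33.042,14.386) → (29.537,21.691) → (32.224,29.336) → (39.529,32.841), returning to the start.

Shape 2 is a line segment drawn with `<polyline>`. Its stroke #ff0000 means score at S481, F1713. After flipping Y the toolpath is (80.870,18.614) → (50.425,136.273).

Shape 3 is a regular polygon drawn with `<polygon>`. Its stroke #ff0000 means score at S481, F1713. After flipping Y the toolpath is (19.238,59.256) → (46.092,82.326) → (79.499,70.606) → (86.052,35.814) → (59.198,12.744) → (25.791,24.464) → (19.238,59.256), returning to the start.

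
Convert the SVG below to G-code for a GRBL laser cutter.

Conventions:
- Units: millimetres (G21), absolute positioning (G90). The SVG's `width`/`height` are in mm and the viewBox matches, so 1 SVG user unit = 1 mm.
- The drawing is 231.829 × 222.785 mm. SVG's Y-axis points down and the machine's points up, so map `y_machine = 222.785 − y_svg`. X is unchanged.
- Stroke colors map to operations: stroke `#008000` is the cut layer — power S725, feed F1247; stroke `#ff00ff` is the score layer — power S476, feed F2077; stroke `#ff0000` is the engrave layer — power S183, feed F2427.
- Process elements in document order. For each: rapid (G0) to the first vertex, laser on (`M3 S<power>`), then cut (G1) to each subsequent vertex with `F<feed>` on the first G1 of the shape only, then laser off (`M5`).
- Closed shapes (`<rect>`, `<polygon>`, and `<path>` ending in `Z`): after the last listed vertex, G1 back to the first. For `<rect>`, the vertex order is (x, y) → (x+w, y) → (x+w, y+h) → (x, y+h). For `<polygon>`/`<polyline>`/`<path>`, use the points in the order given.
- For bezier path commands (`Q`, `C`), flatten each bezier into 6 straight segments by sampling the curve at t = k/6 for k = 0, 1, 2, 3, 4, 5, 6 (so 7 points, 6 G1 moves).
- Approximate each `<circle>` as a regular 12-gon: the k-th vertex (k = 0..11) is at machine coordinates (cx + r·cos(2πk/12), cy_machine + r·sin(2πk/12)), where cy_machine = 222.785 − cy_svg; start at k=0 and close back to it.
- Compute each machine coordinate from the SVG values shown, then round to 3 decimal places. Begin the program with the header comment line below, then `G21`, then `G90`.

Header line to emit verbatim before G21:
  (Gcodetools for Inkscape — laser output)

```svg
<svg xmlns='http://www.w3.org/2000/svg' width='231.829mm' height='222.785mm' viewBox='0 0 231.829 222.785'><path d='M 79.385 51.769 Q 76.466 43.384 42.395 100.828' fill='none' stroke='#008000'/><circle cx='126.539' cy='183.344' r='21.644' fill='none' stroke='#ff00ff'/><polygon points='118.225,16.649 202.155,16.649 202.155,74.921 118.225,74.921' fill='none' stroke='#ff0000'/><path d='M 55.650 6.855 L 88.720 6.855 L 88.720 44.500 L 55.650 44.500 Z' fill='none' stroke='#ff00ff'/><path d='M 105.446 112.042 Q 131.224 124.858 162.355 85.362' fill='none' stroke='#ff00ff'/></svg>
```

(Gcodetools for Inkscape — laser output)
G21
G90
G0 X79.385 Y171.016
M3 S725
G1 X77.547 Y171.982 F1247
G1 X73.978 Y169.292
G1 X68.678 Y162.944
G1 X61.648 Y152.939
G1 X52.887 Y139.276
G1 X42.395 Y121.957
M5
G0 X148.183 Y39.441
M3 S476
G1 X145.283 Y50.263 F2077
G1 X137.361 Y58.185
G1 X126.539 Y61.085
G1 X115.717 Y58.185
G1 X107.795 Y50.263
G1 X104.895 Y39.441
G1 X107.795 Y28.619
G1 X115.717 Y20.697
G1 X126.539 Y17.797
G1 X137.361 Y20.697
G1 X145.283 Y28.619
G1 X148.183 Y39.441
M5
G0 X118.225 Y206.136
M3 S183
G1 X202.155 Y206.136 F2427
G1 X202.155 Y147.864
G1 X118.225 Y147.864
G1 X118.225 Y206.136
M5
G0 X55.650 Y215.930
M3 S476
G1 X88.720 Y215.930 F2077
G1 X88.720 Y178.285
G1 X55.650 Y178.285
G1 X55.650 Y215.930
M5
G0 X105.446 Y110.743
M3 S476
G1 X114.187 Y107.924 F2077
G1 X123.226 Y108.011
G1 X132.562 Y111.005
G1 X142.196 Y116.905
G1 X152.127 Y125.711
G1 X162.355 Y137.423
M5

viewBox `0 0 231.829 222.785` with mm width/height → 1 unit = 1 mm. Flip: y_m = 222.785 − y_svg.

**Shape 1** — `<path>` quadratic bezier, stroke `#008000` → cut (S725, F1247). Control points (SVG): P0=(79.385,51.769), P1=(76.466,43.384), P2=(42.395,100.828); sampled at t=k/6. Machine vertices: (79.385,171.016) → (77.547,171.982) → (73.978,169.292) → (68.678,162.944) → (61.648,152.939) → (52.887,139.276) → (42.395,121.957). Open path.

**Shape 2** — `<circle>` circle, stroke `#ff00ff` → score (S476, F2077). Machine vertices: (148.183,39.441) → (145.283,50.263) → (137.361,58.185) → (126.539,61.085) → (115.717,58.185) → (107.795,50.263) → (104.895,39.441) → (107.795,28.619) → (115.717,20.697) → (126.539,17.797) → (137.361,20.697) → (145.283,28.619) → (148.183,39.441). Closed: final G1 returns to the first vertex.

**Shape 3** — `<polygon>` rectangle, stroke `#ff0000` → engrave (S183, F2427). Machine vertices: (118.225,206.136) → (202.155,206.136) → (202.155,147.864) → (118.225,147.864) → (118.225,206.136). Closed: final G1 returns to the first vertex.

**Shape 4** — `<path>` rectangle, stroke `#ff00ff` → score (S476, F2077). Machine vertices: (55.650,215.930) → (88.720,215.930) → (88.720,178.285) → (55.650,178.285) → (55.650,215.930). Closed: final G1 returns to the first vertex.

**Shape 5** — `<path>` quadratic bezier, stroke `#ff00ff` → score (S476, F2077). Control points (SVG): P0=(105.446,112.042), P1=(131.224,124.858), P2=(162.355,85.362); sampled at t=k/6. Machine vertices: (105.446,110.743) → (114.187,107.924) → (123.226,108.011) → (132.562,111.005) → (142.196,116.905) → (152.127,125.711) → (162.355,137.423). Open path.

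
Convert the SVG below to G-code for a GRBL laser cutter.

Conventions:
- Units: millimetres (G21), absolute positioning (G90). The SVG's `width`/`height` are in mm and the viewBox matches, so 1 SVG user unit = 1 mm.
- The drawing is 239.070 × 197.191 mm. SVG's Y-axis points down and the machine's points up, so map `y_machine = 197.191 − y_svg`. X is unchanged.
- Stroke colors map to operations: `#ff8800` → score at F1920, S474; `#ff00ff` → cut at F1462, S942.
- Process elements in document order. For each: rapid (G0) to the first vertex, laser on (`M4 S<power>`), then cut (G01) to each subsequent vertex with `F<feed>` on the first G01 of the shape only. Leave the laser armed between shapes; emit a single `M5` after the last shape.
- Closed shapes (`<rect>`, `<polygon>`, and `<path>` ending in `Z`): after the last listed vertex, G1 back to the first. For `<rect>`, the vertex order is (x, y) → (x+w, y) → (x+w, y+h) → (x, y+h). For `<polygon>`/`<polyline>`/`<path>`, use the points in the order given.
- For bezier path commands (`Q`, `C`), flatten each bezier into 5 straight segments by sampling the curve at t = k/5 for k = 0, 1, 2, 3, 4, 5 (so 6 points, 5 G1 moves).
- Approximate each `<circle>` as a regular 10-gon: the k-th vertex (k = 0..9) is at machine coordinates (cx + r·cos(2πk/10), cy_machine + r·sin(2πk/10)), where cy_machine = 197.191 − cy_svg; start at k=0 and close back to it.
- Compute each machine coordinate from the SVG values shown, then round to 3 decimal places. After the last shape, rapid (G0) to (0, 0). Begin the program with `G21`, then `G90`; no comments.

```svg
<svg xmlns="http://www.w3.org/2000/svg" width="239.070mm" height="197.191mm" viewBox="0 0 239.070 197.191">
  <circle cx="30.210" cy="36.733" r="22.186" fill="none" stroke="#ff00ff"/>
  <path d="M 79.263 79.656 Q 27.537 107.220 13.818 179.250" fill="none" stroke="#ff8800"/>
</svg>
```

viewBox `0 0 239.070 197.191` with mm width/height → 1 unit = 1 mm. Flip: y_m = 197.191 − y_svg.

**Shape 1** — `<circle>` circle, stroke `#ff00ff` → cut (S942, F1462). Machine vertices: (52.396,160.458) → (48.159,173.499) → (37.066,181.558) → (23.354,181.558) → (12.261,173.499) → (8.024,160.458) → (12.261,147.417) → (23.354,139.358) → (37.066,139.358) → (48.159,147.417) → (52.396,160.458). Closed: final G1 returns to the first vertex.

**Shape 2** — `<path>` quadratic bezier, stroke `#ff8800` → score (S474, F1920). Control points (SVG): P0=(79.263,79.656), P1=(27.537,107.220), P2=(13.818,179.250); sampled at t=k/5. Machine vertices: (79.263,117.535) → (60.093,104.731) → (43.963,88.369) → (30.874,68.450) → (20.826,44.974) → (13.818,17.941). Open path.

G21
G90
G0 X52.396 Y160.458
M4 S942
G01 X48.159 Y173.499 F1462
G01 X37.066 Y181.558
G01 X23.354 Y181.558
G01 X12.261 Y173.499
G01 X8.024 Y160.458
G01 X12.261 Y147.417
G01 X23.354 Y139.358
G01 X37.066 Y139.358
G01 X48.159 Y147.417
G01 X52.396 Y160.458
G0 X79.263 Y117.535
M4 S474
G01 X60.093 Y104.731 F1920
G01 X43.963 Y88.369
G01 X30.874 Y68.450
G01 X20.826 Y44.974
G01 X13.818 Y17.941
M5
G0 X0.000 Y0.000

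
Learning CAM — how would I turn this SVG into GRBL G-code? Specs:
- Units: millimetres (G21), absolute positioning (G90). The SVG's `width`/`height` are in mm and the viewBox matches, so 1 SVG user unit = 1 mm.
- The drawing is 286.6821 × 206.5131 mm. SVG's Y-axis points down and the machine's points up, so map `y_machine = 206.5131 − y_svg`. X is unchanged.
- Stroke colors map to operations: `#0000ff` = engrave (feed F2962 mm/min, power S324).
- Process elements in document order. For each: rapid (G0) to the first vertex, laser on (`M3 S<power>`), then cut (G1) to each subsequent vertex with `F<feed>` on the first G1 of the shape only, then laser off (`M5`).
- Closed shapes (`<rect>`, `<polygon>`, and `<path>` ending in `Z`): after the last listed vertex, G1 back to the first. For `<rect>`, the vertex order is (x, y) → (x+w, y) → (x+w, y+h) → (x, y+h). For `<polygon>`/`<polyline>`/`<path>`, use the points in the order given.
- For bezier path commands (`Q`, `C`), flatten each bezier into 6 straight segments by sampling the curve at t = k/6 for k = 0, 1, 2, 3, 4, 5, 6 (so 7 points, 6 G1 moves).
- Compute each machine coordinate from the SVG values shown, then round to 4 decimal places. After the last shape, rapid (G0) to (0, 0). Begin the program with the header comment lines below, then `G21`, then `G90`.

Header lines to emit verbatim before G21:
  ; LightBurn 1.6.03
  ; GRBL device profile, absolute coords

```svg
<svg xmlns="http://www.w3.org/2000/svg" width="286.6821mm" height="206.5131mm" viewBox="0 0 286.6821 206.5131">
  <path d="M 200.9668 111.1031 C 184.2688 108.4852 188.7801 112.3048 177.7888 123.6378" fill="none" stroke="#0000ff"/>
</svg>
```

; LightBurn 1.6.03
; GRBL device profile, absolute coords
G21
G90
G0 X200.9668 Y95.4100
M3 S324
G1 X194.2153 Y96.1775 F2962
G1 X189.9789 Y95.8422
G1 X187.2378 Y94.3742
G1 X184.9723 Y91.7437
G1 X182.1625 Y87.9207
G1 X177.7888 Y82.8753
M5
G0 X0.0000 Y0.0000

viewBox `0 0 286.6821 206.5131` with mm width/height → 1 unit = 1 mm. Flip: y_m = 206.5131 − y_svg.

**Shape 1** — `<path>` cubic bezier, stroke `#0000ff` → engrave (S324, F2962). Control points (SVG): P0=(200.9668,111.1031), P1=(184.2688,108.4852), P2=(188.7801,112.3048), P3=(177.7888,123.6378); sampled at t=k/6. Machine vertices: (200.9668,95.4100) → (194.2153,96.1775) → (189.9789,95.8422) → (187.2378,94.3742) → (184.9723,91.7437) → (182.1625,87.9207) → (177.7888,82.8753). Open path.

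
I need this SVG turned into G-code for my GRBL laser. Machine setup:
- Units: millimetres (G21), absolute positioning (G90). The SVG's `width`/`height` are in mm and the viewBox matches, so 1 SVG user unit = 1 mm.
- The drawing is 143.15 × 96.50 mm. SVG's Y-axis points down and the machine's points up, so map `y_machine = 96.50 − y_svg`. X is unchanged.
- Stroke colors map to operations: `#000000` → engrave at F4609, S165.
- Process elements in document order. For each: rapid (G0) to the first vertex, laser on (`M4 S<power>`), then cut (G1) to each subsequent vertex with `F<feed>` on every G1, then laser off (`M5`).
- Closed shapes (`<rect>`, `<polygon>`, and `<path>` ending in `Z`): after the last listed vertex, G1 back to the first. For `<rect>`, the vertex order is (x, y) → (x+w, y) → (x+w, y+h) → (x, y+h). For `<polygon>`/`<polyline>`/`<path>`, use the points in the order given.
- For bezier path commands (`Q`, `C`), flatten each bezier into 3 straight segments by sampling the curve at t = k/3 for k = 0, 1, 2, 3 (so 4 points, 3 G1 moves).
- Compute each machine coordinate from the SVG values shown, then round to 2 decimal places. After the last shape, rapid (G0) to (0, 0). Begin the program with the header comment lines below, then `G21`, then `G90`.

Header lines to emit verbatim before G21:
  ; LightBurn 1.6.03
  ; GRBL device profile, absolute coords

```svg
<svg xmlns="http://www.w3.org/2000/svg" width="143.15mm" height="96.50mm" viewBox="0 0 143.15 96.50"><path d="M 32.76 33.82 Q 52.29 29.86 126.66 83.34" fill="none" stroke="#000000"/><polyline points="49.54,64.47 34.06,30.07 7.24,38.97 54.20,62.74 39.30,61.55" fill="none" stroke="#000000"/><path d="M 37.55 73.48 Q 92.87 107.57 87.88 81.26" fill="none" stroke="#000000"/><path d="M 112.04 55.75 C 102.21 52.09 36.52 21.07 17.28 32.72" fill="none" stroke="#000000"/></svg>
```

; LightBurn 1.6.03
; GRBL device profile, absolute coords
G21
G90
G0 X32.76 Y62.68
M4 S165
G1 X51.87 Y58.94 F4609
G1 X83.17 Y42.43 F4609
G1 X126.66 Y13.16 F4609
M5
G0 X49.54 Y32.03
M4 S165
G1 X34.06 Y66.43 F4609
G1 X7.24 Y57.53 F4609
G1 X54.20 Y33.76 F4609
G1 X39.30 Y34.95 F4609
M5
G0 X37.55 Y23.02
M4 S165
G1 X67.73 Y7.00 F4609
G1 X84.51 Y4.41 F4609
G1 X87.88 Y15.24 F4609
M5
G0 X112.04 Y40.75
M4 S165
G1 X87.38 Y50.94 F4609
G1 X48.21 Y63.80 F4609
G1 X17.28 Y63.78 F4609
M5
G0 X0.00 Y0.00

Since the viewBox matches the mm dimensions, user units are millimetres directly. The only transform is the Y-flip y_m = 96.50 − y_svg.

Shape 1 is a quadratic bezier drawn with `<path>`. Its stroke #000000 means engrave at S165, F4609. After flipping Y the toolpath is (32.76,62.68) → (51.87,58.94) → (83.17,42.43) → (126.66,13.16).

Shape 2 is a open polyline drawn with `<polyline>`. Its stroke #000000 means engrave at S165, F4609. After flipping Y the toolpath is (49.54,32.03) → (34.06,66.43) → (7.24,57.53) → (54.20,33.76) → (39.30,34.95).

Shape 3 is a quadratic bezier drawn with `<path>`. Its stroke #000000 means engrave at S165, F4609. After flipping Y the toolpath is (37.55,23.02) → (67.73,7.00) → (84.51,4.41) → (87.88,15.24).

Shape 4 is a cubic bezier drawn with `<path>`. Its stroke #000000 means engrave at S165, F4609. After flipping Y the toolpath is (112.04,40.75) → (87.38,50.94) → (48.21,63.80) → (17.28,63.78).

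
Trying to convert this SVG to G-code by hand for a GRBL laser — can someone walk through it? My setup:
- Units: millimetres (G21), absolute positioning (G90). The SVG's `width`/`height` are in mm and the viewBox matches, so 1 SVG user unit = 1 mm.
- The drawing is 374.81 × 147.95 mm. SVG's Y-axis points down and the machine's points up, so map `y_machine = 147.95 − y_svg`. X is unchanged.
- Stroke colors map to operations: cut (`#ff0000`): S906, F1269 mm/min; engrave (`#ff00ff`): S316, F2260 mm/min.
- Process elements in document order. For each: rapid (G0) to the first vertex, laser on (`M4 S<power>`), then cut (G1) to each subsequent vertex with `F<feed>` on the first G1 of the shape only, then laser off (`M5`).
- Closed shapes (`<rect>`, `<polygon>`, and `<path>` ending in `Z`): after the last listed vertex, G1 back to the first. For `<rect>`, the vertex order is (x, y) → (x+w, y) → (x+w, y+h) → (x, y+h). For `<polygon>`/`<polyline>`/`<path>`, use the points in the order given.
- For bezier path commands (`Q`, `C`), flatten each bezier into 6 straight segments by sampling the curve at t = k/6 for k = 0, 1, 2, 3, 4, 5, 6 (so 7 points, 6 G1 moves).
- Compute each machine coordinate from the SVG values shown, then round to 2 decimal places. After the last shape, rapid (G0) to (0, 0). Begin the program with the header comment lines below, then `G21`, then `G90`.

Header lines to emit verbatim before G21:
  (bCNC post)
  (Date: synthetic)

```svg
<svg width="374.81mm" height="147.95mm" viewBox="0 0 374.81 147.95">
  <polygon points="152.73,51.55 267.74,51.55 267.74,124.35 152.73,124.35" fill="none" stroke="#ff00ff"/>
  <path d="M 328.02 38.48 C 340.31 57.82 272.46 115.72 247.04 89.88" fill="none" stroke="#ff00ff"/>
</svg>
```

(bCNC post)
(Date: synthetic)
G21
G90
G0 X152.73 Y96.40
M4 S316
G1 X267.74 Y96.40 F2260
G1 X267.74 Y23.60
G1 X152.73 Y23.60
G1 X152.73 Y96.40
M5
G0 X328.02 Y109.47
M4 S316
G1 X328.05 Y97.15 F2260
G1 X318.14 Y81.81
G1 X301.67 Y66.83
G1 X282.06 Y55.61
G1 X262.72 Y51.56
G1 X247.04 Y58.07
M5
G0 X0.00 Y0.00

1 u = 1 mm; y_m = 147.95 − y.

[1] `<polygon>` rectangle, #ff00ff→engrave S316 F2260: (152.73,96.40) → (267.74,96.40) → (267.74,23.60) → (152.73,23.60) → (152.73,96.40) (closed)

[2] `<path>` cubic bezier, #ff00ff→engrave S316 F2260: (328.02,109.47) → (328.05,97.15) → (318.14,81.81) → (301.67,66.83) → (282.06,55.61) → (262.72,51.56) → (247.04,58.07)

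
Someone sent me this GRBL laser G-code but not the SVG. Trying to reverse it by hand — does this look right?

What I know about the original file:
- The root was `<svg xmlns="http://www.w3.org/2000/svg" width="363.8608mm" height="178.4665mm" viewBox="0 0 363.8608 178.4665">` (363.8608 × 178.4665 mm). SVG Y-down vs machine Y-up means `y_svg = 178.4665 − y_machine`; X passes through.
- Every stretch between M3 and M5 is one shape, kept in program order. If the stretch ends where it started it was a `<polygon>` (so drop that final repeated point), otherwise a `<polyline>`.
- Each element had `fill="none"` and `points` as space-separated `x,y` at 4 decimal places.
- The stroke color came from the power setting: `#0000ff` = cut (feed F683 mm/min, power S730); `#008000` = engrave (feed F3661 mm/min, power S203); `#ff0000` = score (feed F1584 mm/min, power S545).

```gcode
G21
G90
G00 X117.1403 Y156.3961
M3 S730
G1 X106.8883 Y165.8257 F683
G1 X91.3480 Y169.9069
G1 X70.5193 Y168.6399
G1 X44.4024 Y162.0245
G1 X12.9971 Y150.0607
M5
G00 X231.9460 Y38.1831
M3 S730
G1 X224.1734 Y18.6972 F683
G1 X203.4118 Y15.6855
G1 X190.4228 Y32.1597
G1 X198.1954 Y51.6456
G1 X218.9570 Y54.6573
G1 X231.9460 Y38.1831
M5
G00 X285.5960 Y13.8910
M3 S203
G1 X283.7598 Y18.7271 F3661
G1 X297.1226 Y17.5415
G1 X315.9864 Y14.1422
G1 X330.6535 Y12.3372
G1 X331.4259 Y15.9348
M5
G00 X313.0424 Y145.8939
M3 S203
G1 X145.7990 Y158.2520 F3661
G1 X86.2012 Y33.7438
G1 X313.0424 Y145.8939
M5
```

Machine Y-up, SVG Y-down with viewBox height 178.4665, so y_svg = 178.4665 − y_machine; X carries over.

Run 1: S730 ⇒ cut layer `#0000ff`. The run is open, so emit a `<polyline>` with points (Y-flipped): 117.1403,22.0704 106.8883,12.6408 91.3480,8.5596 70.5193,9.8266 44.4024,16.4420 12.9971,28.4058.

Run 2: the run's S730 means `#0000ff` (cut). The run returns to its start, so emit a `<polygon>` with points (Y-flipped): 231.9460,140.2834 224.1734,159.7693 203.4118,162.7810 190.4228,146.3068 198.1954,126.8209 218.9570,123.8092.

Run 3: the run's S203 means `#008000` (engrave). The run is open, so emit a `<polyline>` with points (Y-flipped): 285.5960,164.5755 283.7598,159.7394 297.1226,160.9250 315.9864,164.3243 330.6535,166.1293 331.4259,162.5317.

Run 4: the run's S203 means `#008000` (engrave). The run returns to its start, so emit a `<polygon>` with points (Y-flipped): 313.0424,32.5726 145.7990,20.2145 86.2012,144.7227.

<svg xmlns="http://www.w3.org/2000/svg" width="363.8608mm" height="178.4665mm" viewBox="0 0 363.8608 178.4665">
  <polyline points="117.1403,22.0704 106.8883,12.6408 91.3480,8.5596 70.5193,9.8266 44.4024,16.4420 12.9971,28.4058" fill="none" stroke="#0000ff"/>
  <polygon points="231.9460,140.2834 224.1734,159.7693 203.4118,162.7810 190.4228,146.3068 198.1954,126.8209 218.9570,123.8092" fill="none" stroke="#0000ff"/>
  <polyline points="285.5960,164.5755 283.7598,159.7394 297.1226,160.9250 315.9864,164.3243 330.6535,166.1293 331.4259,162.5317" fill="none" stroke="#008000"/>
  <polygon points="313.0424,32.5726 145.7990,20.2145 86.2012,144.7227" fill="none" stroke="#008000"/>
</svg>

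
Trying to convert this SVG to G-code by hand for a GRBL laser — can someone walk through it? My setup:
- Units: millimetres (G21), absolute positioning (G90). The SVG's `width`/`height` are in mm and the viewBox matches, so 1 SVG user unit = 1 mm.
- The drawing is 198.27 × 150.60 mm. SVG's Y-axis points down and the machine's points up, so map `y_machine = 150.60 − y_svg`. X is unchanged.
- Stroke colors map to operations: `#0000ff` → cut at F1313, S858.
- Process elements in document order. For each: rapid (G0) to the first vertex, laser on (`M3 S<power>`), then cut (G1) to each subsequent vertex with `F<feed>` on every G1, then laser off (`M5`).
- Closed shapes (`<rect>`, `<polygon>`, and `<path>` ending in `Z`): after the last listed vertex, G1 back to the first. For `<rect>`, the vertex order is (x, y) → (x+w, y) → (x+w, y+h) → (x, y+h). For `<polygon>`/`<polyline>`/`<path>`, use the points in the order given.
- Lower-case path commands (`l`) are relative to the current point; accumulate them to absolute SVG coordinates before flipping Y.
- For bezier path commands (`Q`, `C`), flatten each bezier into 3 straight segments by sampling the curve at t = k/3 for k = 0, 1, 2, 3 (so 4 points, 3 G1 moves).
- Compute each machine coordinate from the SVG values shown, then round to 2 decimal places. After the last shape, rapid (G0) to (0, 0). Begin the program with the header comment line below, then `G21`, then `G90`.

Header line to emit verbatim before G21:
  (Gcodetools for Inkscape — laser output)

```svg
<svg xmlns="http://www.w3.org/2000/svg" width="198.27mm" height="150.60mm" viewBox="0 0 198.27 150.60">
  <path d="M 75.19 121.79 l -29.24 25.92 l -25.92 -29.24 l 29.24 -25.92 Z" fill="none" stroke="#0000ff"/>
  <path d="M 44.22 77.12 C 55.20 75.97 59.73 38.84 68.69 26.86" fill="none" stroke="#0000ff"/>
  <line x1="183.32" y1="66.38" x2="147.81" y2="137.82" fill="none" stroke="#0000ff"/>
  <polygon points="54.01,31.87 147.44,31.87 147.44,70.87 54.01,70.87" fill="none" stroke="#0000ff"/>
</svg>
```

(Gcodetools for Inkscape — laser output)
G21
G90
G0 X75.19 Y28.81
M3 S858
G1 X45.95 Y2.89 F1313
G1 X20.03 Y32.13 F1313
G1 X49.27 Y58.05 F1313
G1 X75.19 Y28.81 F1313
M5
G0 X44.22 Y73.48
M3 S858
G1 X53.45 Y84.36 F1313
G1 X60.80 Y105.64 F1313
G1 X68.69 Y123.74 F1313
M5
G0 X183.32 Y84.22
M3 S858
G1 X147.81 Y12.78 F1313
M5
G0 X54.01 Y118.73
M3 S858
G1 X147.44 Y118.73 F1313
G1 X147.44 Y79.73 F1313
G1 X54.01 Y79.73 F1313
G1 X54.01 Y118.73 F1313
M5
G0 X0.00 Y0.00

Since the viewBox matches the mm dimensions, user units are millimetres directly. The only transform is the Y-flip y_m = 150.60 − y_svg.

Shape 1 is a regular polygon drawn with `<path>`. Its stroke #0000ff means cut at S858, F1313. After flipping Y the toolpath is (75.19,28.81) → (45.95,2.89) → (20.03,32.13) → (49.27,58.05) → (75.19,28.81), returning to the start.

Shape 2 is a cubic bezier drawn with `<path>`. Its stroke #0000ff means cut at S858, F1313. After flipping Y the toolpath is (44.22,73.48) → (53.45,84.36) → (60.80,105.64) → (68.69,123.74).

Shape 3 is a line segment drawn with `<line>`. Its stroke #0000ff means cut at S858, F1313. After flipping Y the toolpath is (183.32,84.22) → (147.81,12.78).

Shape 4 is a rectangle drawn with `<polygon>`. Its stroke #0000ff means cut at S858, F1313. After flipping Y the toolpath is (54.01,118.73) → (147.44,118.73) → (147.44,79.73) → (54.01,79.73) → (54.01,118.73), returning to the start.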